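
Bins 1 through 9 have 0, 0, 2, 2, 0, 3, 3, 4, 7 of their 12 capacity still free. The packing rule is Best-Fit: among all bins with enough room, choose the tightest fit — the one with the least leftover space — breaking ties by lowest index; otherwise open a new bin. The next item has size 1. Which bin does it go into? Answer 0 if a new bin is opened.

3

Bins with room: bin 3 (2), bin 4 (2), bin 6 (3), bin 7 (3), bin 8 (4), bin 9 (7).
Tightest fit is bin 3 with 2 free.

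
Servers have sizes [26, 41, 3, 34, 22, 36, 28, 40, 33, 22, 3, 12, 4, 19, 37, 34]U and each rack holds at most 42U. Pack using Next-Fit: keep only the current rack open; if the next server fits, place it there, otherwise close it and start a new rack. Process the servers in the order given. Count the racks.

12

Put 26U in rack 1; 16U remain.
Put 41U in rack 2; 1U remain.
Put 3U in rack 3; 39U remain.
Put 34U in rack 3; 5U remain.
Put 22U in rack 4; 20U remain.
Put 36U in rack 5; 6U remain.
Put 28U in rack 6; 14U remain.
Put 40U in rack 7; 2U remain.
Put 33U in rack 8; 9U remain.
Put 22U in rack 9; 20U remain.
Put 3U in rack 9; 17U remain.
Put 12U in rack 9; 5U remain.
Put 4U in rack 9; 1U remain.
Put 19U in rack 10; 23U remain.
Put 37U in rack 11; 5U remain.
Put 34U in rack 12; 8U remain.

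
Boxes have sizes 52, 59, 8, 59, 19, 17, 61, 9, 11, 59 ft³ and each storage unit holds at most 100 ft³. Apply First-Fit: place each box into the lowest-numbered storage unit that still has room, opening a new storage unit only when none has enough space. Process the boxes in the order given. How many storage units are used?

5 storage units

Put 52 ft³ in storage unit 1; 48 ft³ remain.
Put 59 ft³ in storage unit 2; 41 ft³ remain.
Put 8 ft³ in storage unit 1; 40 ft³ remain.
Put 59 ft³ in storage unit 3; 41 ft³ remain.
Put 19 ft³ in storage unit 1; 21 ft³ remain.
Put 17 ft³ in storage unit 1; 4 ft³ remain.
Put 61 ft³ in storage unit 4; 39 ft³ remain.
Put 9 ft³ in storage unit 2; 32 ft³ remain.
Put 11 ft³ in storage unit 2; 21 ft³ remain.
Put 59 ft³ in storage unit 5; 41 ft³ remain.
Final storage units: [52,8,19,17] [59,9,11] [59] [61] [59].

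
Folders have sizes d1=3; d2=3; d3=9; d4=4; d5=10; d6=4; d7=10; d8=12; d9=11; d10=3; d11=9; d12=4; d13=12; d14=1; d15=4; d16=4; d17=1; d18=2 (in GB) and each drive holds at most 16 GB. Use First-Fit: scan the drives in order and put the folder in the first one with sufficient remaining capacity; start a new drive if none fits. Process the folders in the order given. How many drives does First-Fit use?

d1 (3 GB) → drive 1 (remaining 13 GB)
d2 (3 GB) → drive 1 (remaining 10 GB)
d3 (9 GB) → drive 1 (remaining 1 GB)
d4 (4 GB) → drive 2 (remaining 12 GB)
d5 (10 GB) → drive 2 (remaining 2 GB)
d6 (4 GB) → drive 3 (remaining 12 GB)
d7 (10 GB) → drive 3 (remaining 2 GB)
d8 (12 GB) → drive 4 (remaining 4 GB)
d9 (11 GB) → drive 5 (remaining 5 GB)
d10 (3 GB) → drive 4 (remaining 1 GB)
d11 (9 GB) → drive 6 (remaining 7 GB)
d12 (4 GB) → drive 5 (remaining 1 GB)
d13 (12 GB) → drive 7 (remaining 4 GB)
d14 (1 GB) → drive 1 (remaining 0 GB)
d15 (4 GB) → drive 6 (remaining 3 GB)
d16 (4 GB) → drive 7 (remaining 0 GB)
d17 (1 GB) → drive 2 (remaining 1 GB)
d18 (2 GB) → drive 3 (remaining 0 GB)
Final drives: [3,3,9,1] [4,10,1] [4,10,2] [12,3] [11,4] [9,4] [12,4].

7 drives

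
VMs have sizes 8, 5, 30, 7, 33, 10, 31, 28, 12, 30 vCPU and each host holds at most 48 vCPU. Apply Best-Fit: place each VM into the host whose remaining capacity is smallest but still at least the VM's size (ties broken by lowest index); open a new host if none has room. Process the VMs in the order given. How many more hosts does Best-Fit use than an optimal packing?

Best-Fit: [8,5,30] [7,33] [10,31] [28,12] [30] → 5 hosts.
Total size 194 vCPU; any packing needs at least ⌈194/48⌉ = 5 hosts.
So 5 is already optimal.

0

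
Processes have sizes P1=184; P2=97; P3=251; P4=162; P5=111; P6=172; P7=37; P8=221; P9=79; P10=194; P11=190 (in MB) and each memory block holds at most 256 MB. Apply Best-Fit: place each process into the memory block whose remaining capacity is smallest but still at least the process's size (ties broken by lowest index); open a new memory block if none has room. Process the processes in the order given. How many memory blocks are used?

8

P1 (184 MB) → memory block 1 (remaining 72 MB)
P2 (97 MB) → memory block 2 (remaining 159 MB)
P3 (251 MB) → memory block 3 (remaining 5 MB)
P4 (162 MB) → memory block 4 (remaining 94 MB)
P5 (111 MB) → memory block 2 (remaining 48 MB)
P6 (172 MB) → memory block 5 (remaining 84 MB)
P7 (37 MB) → memory block 2 (remaining 11 MB)
P8 (221 MB) → memory block 6 (remaining 35 MB)
P9 (79 MB) → memory block 5 (remaining 5 MB)
P10 (194 MB) → memory block 7 (remaining 62 MB)
P11 (190 MB) → memory block 8 (remaining 66 MB)
Final memory blocks: [184] [97,111,37] [251] [162] [172,79] [221] [194] [190].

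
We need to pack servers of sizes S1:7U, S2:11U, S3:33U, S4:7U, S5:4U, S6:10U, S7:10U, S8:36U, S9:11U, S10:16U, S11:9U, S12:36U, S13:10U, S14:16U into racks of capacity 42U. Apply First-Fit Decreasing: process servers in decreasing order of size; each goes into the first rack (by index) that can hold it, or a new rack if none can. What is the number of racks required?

Sorted descending: 36, 36, 33, 16, 16, 11, 11, 10, 10, 10, 9, 7, 7, 4.
rack 1: place 36U, 6U left
rack 2: place 36U, 6U left
rack 3: place 33U, 9U left
rack 4: place 16U, 26U left
rack 4: place 16U, 10U left
rack 5: place 11U, 31U left
rack 5: place 11U, 20U left
rack 4: place 10U, 0U left
rack 5: place 10U, 10U left
rack 5: place 10U, 0U left
rack 3: place 9U, 0U left
rack 6: place 7U, 35U left
rack 6: place 7U, 28U left
rack 1: place 4U, 2U left
Final racks: [36,4] [36] [33,9] [16,16,10] [11,11,10,10] [7,7].

6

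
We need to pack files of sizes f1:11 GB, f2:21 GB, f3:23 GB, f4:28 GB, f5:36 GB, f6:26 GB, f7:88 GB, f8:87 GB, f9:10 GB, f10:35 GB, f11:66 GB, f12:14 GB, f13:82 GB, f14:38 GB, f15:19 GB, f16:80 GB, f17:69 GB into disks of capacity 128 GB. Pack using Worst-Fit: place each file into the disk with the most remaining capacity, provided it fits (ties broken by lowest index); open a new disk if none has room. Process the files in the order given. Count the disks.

7 disks

Put f1 (11 GB) in disk 1; 117 GB remain.
Put f2 (21 GB) in disk 1; 96 GB remain.
Put f3 (23 GB) in disk 1; 73 GB remain.
Put f4 (28 GB) in disk 1; 45 GB remain.
Put f5 (36 GB) in disk 1; 9 GB remain.
Put f6 (26 GB) in disk 2; 102 GB remain.
Put f7 (88 GB) in disk 2; 14 GB remain.
Put f8 (87 GB) in disk 3; 41 GB remain.
Put f9 (10 GB) in disk 3; 31 GB remain.
Put f10 (35 GB) in disk 4; 93 GB remain.
Put f11 (66 GB) in disk 4; 27 GB remain.
Put f12 (14 GB) in disk 3; 17 GB remain.
Put f13 (82 GB) in disk 5; 46 GB remain.
Put f14 (38 GB) in disk 5; 8 GB remain.
Put f15 (19 GB) in disk 4; 8 GB remain.
Put f16 (80 GB) in disk 6; 48 GB remain.
Put f17 (69 GB) in disk 7; 59 GB remain.
Final disks: [11,21,23,28,36] [26,88] [87,10,14] [35,66,19] [82,38] [80] [69].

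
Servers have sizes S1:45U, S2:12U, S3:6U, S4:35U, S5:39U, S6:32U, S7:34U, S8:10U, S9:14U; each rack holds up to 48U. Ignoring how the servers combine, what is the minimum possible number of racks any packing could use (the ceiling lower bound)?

5

Total size = 45 + 12 + 6 + 35 + 39 + 32 + 34 + 10 + 14 = 227U.
⌈227 / 48⌉ = 5.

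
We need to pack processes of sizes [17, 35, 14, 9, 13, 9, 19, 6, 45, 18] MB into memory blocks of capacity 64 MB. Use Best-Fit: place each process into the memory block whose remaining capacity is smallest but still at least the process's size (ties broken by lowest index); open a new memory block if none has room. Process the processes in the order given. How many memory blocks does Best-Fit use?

Put 17 MB in memory block 1; 47 MB remain.
Put 35 MB in memory block 1; 12 MB remain.
Put 14 MB in memory block 2; 50 MB remain.
Put 9 MB in memory block 1; 3 MB remain.
Put 13 MB in memory block 2; 37 MB remain.
Put 9 MB in memory block 2; 28 MB remain.
Put 19 MB in memory block 2; 9 MB remain.
Put 6 MB in memory block 2; 3 MB remain.
Put 45 MB in memory block 3; 19 MB remain.
Put 18 MB in memory block 3; 1 MB remain.
Final memory blocks: [17,35,9] [14,13,9,19,6] [45,18].

3 memory blocks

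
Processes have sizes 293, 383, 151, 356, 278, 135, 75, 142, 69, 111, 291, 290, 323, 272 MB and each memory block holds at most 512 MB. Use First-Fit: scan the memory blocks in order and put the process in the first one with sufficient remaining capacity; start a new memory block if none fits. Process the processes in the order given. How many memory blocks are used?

293 MB → memory block 1 (remaining 219 MB)
383 MB → memory block 2 (remaining 129 MB)
151 MB → memory block 1 (remaining 68 MB)
356 MB → memory block 3 (remaining 156 MB)
278 MB → memory block 4 (remaining 234 MB)
135 MB → memory block 3 (remaining 21 MB)
75 MB → memory block 2 (remaining 54 MB)
142 MB → memory block 4 (remaining 92 MB)
69 MB → memory block 4 (remaining 23 MB)
111 MB → memory block 5 (remaining 401 MB)
291 MB → memory block 5 (remaining 110 MB)
290 MB → memory block 6 (remaining 222 MB)
323 MB → memory block 7 (remaining 189 MB)
272 MB → memory block 8 (remaining 240 MB)

8 memory blocks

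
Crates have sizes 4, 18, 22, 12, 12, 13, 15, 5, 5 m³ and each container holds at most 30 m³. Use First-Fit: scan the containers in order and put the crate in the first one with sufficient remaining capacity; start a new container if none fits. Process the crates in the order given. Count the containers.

4

4 m³ → container 1 (remaining 26 m³)
18 m³ → container 1 (remaining 8 m³)
22 m³ → container 2 (remaining 8 m³)
12 m³ → container 3 (remaining 18 m³)
12 m³ → container 3 (remaining 6 m³)
13 m³ → container 4 (remaining 17 m³)
15 m³ → container 4 (remaining 2 m³)
5 m³ → container 1 (remaining 3 m³)
5 m³ → container 2 (remaining 3 m³)
Final containers: [4,18,5] [22,5] [12,12] [13,15].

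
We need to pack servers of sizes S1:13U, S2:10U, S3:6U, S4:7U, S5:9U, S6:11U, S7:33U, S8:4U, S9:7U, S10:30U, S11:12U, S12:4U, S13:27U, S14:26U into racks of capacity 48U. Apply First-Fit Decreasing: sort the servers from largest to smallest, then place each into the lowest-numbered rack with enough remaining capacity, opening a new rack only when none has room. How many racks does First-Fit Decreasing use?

Sorted descending: 33, 30, 27, 26, 13, 12, 11, 10, 9, 7, 7, 6, 4, 4.
Put 33U in rack 1; 15U remain.
Put 30U in rack 2; 18U remain.
Put 27U in rack 3; 21U remain.
Put 26U in rack 4; 22U remain.
Put 13U in rack 1; 2U remain.
Put 12U in rack 2; 6U remain.
Put 11U in rack 3; 10U remain.
Put 10U in rack 3; 0U remain.
Put 9U in rack 4; 13U remain.
Put 7U in rack 4; 6U remain.
Put 7U in rack 5; 41U remain.
Put 6U in rack 2; 0U remain.
Put 4U in rack 4; 2U remain.
Put 4U in rack 5; 37U remain.

5 racks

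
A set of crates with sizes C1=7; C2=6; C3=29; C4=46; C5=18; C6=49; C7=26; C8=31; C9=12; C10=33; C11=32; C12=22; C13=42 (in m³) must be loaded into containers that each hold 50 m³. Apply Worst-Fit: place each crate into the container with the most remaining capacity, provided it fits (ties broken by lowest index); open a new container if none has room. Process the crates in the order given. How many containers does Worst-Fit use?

9

Put C1 (7 m³) in container 1; 43 m³ remain.
Put C2 (6 m³) in container 1; 37 m³ remain.
Put C3 (29 m³) in container 1; 8 m³ remain.
Put C4 (46 m³) in container 2; 4 m³ remain.
Put C5 (18 m³) in container 3; 32 m³ remain.
Put C6 (49 m³) in container 4; 1 m³ remain.
Put C7 (26 m³) in container 3; 6 m³ remain.
Put C8 (31 m³) in container 5; 19 m³ remain.
Put C9 (12 m³) in container 5; 7 m³ remain.
Put C10 (33 m³) in container 6; 17 m³ remain.
Put C11 (32 m³) in container 7; 18 m³ remain.
Put C12 (22 m³) in container 8; 28 m³ remain.
Put C13 (42 m³) in container 9; 8 m³ remain.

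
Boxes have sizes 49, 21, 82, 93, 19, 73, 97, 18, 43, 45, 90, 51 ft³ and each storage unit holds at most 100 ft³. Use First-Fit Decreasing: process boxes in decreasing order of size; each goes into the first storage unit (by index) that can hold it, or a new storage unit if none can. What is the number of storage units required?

Sorted descending: 97, 93, 90, 82, 73, 51, 49, 45, 43, 21, 19, 18.
97 ft³ → storage unit 1 (remaining 3 ft³)
93 ft³ → storage unit 2 (remaining 7 ft³)
90 ft³ → storage unit 3 (remaining 10 ft³)
82 ft³ → storage unit 4 (remaining 18 ft³)
73 ft³ → storage unit 5 (remaining 27 ft³)
51 ft³ → storage unit 6 (remaining 49 ft³)
49 ft³ → storage unit 6 (remaining 0 ft³)
45 ft³ → storage unit 7 (remaining 55 ft³)
43 ft³ → storage unit 7 (remaining 12 ft³)
21 ft³ → storage unit 5 (remaining 6 ft³)
19 ft³ → storage unit 8 (remaining 81 ft³)
18 ft³ → storage unit 4 (remaining 0 ft³)
Final storage units: [97] [93] [90] [82,18] [73,21] [51,49] [45,43] [19].

8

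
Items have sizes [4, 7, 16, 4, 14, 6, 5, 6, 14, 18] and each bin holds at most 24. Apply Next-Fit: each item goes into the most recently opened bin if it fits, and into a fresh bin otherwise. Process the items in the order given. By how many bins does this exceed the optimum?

2

Next-Fit: [4,7] [16,4] [14,6] [5,6] [14] [18] → 6 bins.
Total size 94; any packing needs at least ⌈94/24⌉ = 4 bins.
An optimal packing achieves that bound: [18,6] [16,7] [14,6,4] [14,5,4] → 4 bins.
Excess: 6 − 4 = 2.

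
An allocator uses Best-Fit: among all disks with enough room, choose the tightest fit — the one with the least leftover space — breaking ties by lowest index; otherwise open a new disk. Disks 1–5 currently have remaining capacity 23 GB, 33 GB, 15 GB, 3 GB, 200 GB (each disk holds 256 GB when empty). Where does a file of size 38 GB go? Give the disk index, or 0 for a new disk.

5

Disks with room: disk 5 (200 GB).
Tightest fit is disk 5 with 200 GB free.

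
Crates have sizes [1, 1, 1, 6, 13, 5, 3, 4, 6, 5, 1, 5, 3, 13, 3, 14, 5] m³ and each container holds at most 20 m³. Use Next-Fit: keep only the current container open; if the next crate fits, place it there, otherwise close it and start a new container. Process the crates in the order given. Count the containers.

1 m³ → container 1 (remaining 19 m³)
1 m³ → container 1 (remaining 18 m³)
1 m³ → container 1 (remaining 17 m³)
6 m³ → container 1 (remaining 11 m³)
13 m³ → container 2 (remaining 7 m³)
5 m³ → container 2 (remaining 2 m³)
3 m³ → container 3 (remaining 17 m³)
4 m³ → container 3 (remaining 13 m³)
6 m³ → container 3 (remaining 7 m³)
5 m³ → container 3 (remaining 2 m³)
1 m³ → container 3 (remaining 1 m³)
5 m³ → container 4 (remaining 15 m³)
3 m³ → container 4 (remaining 12 m³)
13 m³ → container 5 (remaining 7 m³)
3 m³ → container 5 (remaining 4 m³)
14 m³ → container 6 (remaining 6 m³)
5 m³ → container 6 (remaining 1 m³)
Final containers: [1,1,1,6] [13,5] [3,4,6,5,1] [5,3] [13,3] [14,5].

6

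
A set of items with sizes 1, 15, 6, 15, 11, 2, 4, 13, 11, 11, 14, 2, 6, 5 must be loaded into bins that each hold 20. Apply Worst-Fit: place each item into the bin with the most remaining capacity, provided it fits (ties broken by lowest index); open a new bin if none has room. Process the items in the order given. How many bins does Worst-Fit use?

Put 1 in bin 1; 19 remain.
Put 15 in bin 1; 4 remain.
Put 6 in bin 2; 14 remain.
Put 15 in bin 3; 5 remain.
Put 11 in bin 2; 3 remain.
Put 2 in bin 3; 3 remain.
Put 4 in bin 1; 0 remain.
Put 13 in bin 4; 7 remain.
Put 11 in bin 5; 9 remain.
Put 11 in bin 6; 9 remain.
Put 14 in bin 7; 6 remain.
Put 2 in bin 5; 7 remain.
Put 6 in bin 6; 3 remain.
Put 5 in bin 4; 2 remain.

7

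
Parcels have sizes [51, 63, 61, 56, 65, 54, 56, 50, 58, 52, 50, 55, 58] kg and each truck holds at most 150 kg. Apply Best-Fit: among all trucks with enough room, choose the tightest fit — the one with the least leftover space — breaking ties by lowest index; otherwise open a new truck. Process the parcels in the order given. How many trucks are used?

truck 1: place 51 kg, 99 kg left
truck 1: place 63 kg, 36 kg left
truck 2: place 61 kg, 89 kg left
truck 2: place 56 kg, 33 kg left
truck 3: place 65 kg, 85 kg left
truck 3: place 54 kg, 31 kg left
truck 4: place 56 kg, 94 kg left
truck 4: place 50 kg, 44 kg left
truck 5: place 58 kg, 92 kg left
truck 5: place 52 kg, 40 kg left
truck 6: place 50 kg, 100 kg left
truck 6: place 55 kg, 45 kg left
truck 7: place 58 kg, 92 kg left
Final trucks: [51,63] [61,56] [65,54] [56,50] [58,52] [50,55] [58].

7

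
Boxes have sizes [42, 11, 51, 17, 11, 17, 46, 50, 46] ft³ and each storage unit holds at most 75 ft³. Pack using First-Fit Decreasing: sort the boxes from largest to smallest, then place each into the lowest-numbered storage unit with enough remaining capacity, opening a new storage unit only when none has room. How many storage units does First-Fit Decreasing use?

5

Sorted descending: 51, 50, 46, 46, 42, 17, 17, 11, 11.
51 ft³ → storage unit 1 (remaining 24 ft³)
50 ft³ → storage unit 2 (remaining 25 ft³)
46 ft³ → storage unit 3 (remaining 29 ft³)
46 ft³ → storage unit 4 (remaining 29 ft³)
42 ft³ → storage unit 5 (remaining 33 ft³)
17 ft³ → storage unit 1 (remaining 7 ft³)
17 ft³ → storage unit 2 (remaining 8 ft³)
11 ft³ → storage unit 3 (remaining 18 ft³)
11 ft³ → storage unit 3 (remaining 7 ft³)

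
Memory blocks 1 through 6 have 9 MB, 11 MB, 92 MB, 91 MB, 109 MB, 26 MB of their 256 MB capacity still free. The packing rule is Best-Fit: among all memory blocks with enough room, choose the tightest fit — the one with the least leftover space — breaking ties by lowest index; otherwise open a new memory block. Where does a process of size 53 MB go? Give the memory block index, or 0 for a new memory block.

4

Memory blocks with room: memory block 3 (92 MB), memory block 4 (91 MB), memory block 5 (109 MB).
Tightest fit is memory block 4 with 91 MB free.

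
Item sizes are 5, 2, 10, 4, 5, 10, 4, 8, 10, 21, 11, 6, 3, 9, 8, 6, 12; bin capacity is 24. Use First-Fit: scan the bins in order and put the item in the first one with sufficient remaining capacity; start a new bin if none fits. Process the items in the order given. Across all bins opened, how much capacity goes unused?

34

bin 1: place 5, 19 left
bin 1: place 2, 17 left
bin 1: place 10, 7 left
bin 1: place 4, 3 left
bin 2: place 5, 19 left
bin 2: place 10, 9 left
bin 2: place 4, 5 left
bin 3: place 8, 16 left
bin 3: place 10, 6 left
bin 4: place 21, 3 left
bin 5: place 11, 13 left
bin 3: place 6, 0 left
bin 1: place 3, 0 left
bin 5: place 9, 4 left
bin 6: place 8, 16 left
bin 6: place 6, 10 left
bin 7: place 12, 12 left
7 bins × 24 = 168; used 134; unused 34.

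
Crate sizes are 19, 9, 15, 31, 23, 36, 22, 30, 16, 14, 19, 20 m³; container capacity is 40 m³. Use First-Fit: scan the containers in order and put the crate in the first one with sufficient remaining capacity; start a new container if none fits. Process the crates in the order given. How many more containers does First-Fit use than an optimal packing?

First-Fit: [19,9] [15,23] [31] [36] [22,16] [30] [14,19] [20] → 8 containers.
Total size 254 m³; any packing needs at least ⌈254/40⌉ = 7 containers.
An optimal packing achieves that bound: [36] [31,9] [30] [23,16] [22,15] [20,19] [19,14] → 7 containers.
Excess: 8 − 7 = 1.

1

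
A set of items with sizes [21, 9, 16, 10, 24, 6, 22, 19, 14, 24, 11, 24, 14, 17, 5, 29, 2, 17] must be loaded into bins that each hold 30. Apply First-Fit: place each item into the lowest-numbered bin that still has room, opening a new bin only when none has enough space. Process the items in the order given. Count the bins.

11

Put 21 in bin 1; 9 remain.
Put 9 in bin 1; 0 remain.
Put 16 in bin 2; 14 remain.
Put 10 in bin 2; 4 remain.
Put 24 in bin 3; 6 remain.
Put 6 in bin 3; 0 remain.
Put 22 in bin 4; 8 remain.
Put 19 in bin 5; 11 remain.
Put 14 in bin 6; 16 remain.
Put 24 in bin 7; 6 remain.
Put 11 in bin 5; 0 remain.
Put 24 in bin 8; 6 remain.
Put 14 in bin 6; 2 remain.
Put 17 in bin 9; 13 remain.
Put 5 in bin 4; 3 remain.
Put 29 in bin 10; 1 remain.
Put 2 in bin 2; 2 remain.
Put 17 in bin 11; 13 remain.
Final bins: [21,9] [16,10,2] [24,6] [22,5] [19,11] [14,14] [24] [24] [17] [29] [17].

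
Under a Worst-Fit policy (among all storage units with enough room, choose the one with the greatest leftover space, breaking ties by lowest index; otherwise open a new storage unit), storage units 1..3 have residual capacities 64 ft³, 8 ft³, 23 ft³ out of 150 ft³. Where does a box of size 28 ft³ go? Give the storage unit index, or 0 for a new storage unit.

1

Storage units with room: storage unit 1 (64 ft³).
Most room is storage unit 1 with 64 ft³ free.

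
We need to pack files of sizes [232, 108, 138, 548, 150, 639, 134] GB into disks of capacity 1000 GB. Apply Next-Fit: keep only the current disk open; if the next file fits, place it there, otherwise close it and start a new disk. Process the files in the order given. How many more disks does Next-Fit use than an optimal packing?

Next-Fit: [232,108,138] [548,150] [639,134] → 3 disks.
Total size 1949 GB; any packing needs at least ⌈1949/1000⌉ = 2 disks.
An optimal packing achieves that bound: [639,232,108] [548,150,138,134] → 2 disks.
Excess: 3 − 2 = 1.

1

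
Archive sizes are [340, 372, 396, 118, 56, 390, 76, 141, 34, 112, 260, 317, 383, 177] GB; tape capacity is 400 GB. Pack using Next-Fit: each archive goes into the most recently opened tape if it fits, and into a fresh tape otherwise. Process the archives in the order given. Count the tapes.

Put 340 GB in tape 1; 60 GB remain.
Put 372 GB in tape 2; 28 GB remain.
Put 396 GB in tape 3; 4 GB remain.
Put 118 GB in tape 4; 282 GB remain.
Put 56 GB in tape 4; 226 GB remain.
Put 390 GB in tape 5; 10 GB remain.
Put 76 GB in tape 6; 324 GB remain.
Put 141 GB in tape 6; 183 GB remain.
Put 34 GB in tape 6; 149 GB remain.
Put 112 GB in tape 6; 37 GB remain.
Put 260 GB in tape 7; 140 GB remain.
Put 317 GB in tape 8; 83 GB remain.
Put 383 GB in tape 9; 17 GB remain.
Put 177 GB in tape 10; 223 GB remain.
Final tapes: [340] [372] [396] [118,56] [390] [76,141,34,112] [260] [317] [383] [177].

10 tapes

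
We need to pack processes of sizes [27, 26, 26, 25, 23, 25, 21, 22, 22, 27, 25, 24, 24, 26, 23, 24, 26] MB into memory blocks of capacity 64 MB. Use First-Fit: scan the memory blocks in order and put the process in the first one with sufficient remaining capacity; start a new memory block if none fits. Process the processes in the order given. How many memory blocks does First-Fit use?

Put 27 MB in memory block 1; 37 MB remain.
Put 26 MB in memory block 1; 11 MB remain.
Put 26 MB in memory block 2; 38 MB remain.
Put 25 MB in memory block 2; 13 MB remain.
Put 23 MB in memory block 3; 41 MB remain.
Put 25 MB in memory block 3; 16 MB remain.
Put 21 MB in memory block 4; 43 MB remain.
Put 22 MB in memory block 4; 21 MB remain.
Put 22 MB in memory block 5; 42 MB remain.
Put 27 MB in memory block 5; 15 MB remain.
Put 25 MB in memory block 6; 39 MB remain.
Put 24 MB in memory block 6; 15 MB remain.
Put 24 MB in memory block 7; 40 MB remain.
Put 26 MB in memory block 7; 14 MB remain.
Put 23 MB in memory block 8; 41 MB remain.
Put 24 MB in memory block 8; 17 MB remain.
Put 26 MB in memory block 9; 38 MB remain.

9 memory blocks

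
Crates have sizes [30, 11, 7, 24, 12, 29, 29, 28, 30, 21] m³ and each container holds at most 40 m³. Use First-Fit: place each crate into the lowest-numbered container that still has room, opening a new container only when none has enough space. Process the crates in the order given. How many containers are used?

container 1: place 30 m³, 10 m³ left
container 2: place 11 m³, 29 m³ left
container 1: place 7 m³, 3 m³ left
container 2: place 24 m³, 5 m³ left
container 3: place 12 m³, 28 m³ left
container 4: place 29 m³, 11 m³ left
container 5: place 29 m³, 11 m³ left
container 3: place 28 m³, 0 m³ left
container 6: place 30 m³, 10 m³ left
container 7: place 21 m³, 19 m³ left

7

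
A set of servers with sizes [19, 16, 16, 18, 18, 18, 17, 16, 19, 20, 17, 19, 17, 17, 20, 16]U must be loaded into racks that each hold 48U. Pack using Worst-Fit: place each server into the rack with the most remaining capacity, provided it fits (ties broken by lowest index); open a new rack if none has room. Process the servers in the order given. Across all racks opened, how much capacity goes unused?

101

rack 1: place 19U, 29U left
rack 1: place 16U, 13U left
rack 2: place 16U, 32U left
rack 2: place 18U, 14U left
rack 3: place 18U, 30U left
rack 3: place 18U, 12U left
rack 4: place 17U, 31U left
rack 4: place 16U, 15U left
rack 5: place 19U, 29U left
rack 5: place 20U, 9U left
rack 6: place 17U, 31U left
rack 6: place 19U, 12U left
rack 7: place 17U, 31U left
rack 7: place 17U, 14U left
rack 8: place 20U, 28U left
rack 8: place 16U, 12U left
8 racks × 48U = 384U; used 283U; unused 101U.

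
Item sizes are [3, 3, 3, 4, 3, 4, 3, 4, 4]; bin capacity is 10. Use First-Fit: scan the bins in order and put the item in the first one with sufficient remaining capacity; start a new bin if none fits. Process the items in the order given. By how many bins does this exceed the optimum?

0

First-Fit: [3,3,3] [4,3,3] [4,4] [4] → 4 bins.
Total size 31; any packing needs at least ⌈31/10⌉ = 4 bins.
So 4 is already optimal.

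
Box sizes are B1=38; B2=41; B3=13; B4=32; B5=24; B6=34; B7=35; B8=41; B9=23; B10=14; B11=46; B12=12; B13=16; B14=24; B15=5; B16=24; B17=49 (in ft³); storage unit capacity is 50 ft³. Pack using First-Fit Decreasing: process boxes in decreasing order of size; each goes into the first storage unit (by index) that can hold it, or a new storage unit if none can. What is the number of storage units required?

10 storage units

Sorted descending: 49, 46, 41, 41, 38, 35, 34, 32, 24, 24, 24, 23, 16, 14, 13, 12, 5.
storage unit 1: place 49 ft³, 1 ft³ left
storage unit 2: place 46 ft³, 4 ft³ left
storage unit 3: place 41 ft³, 9 ft³ left
storage unit 4: place 41 ft³, 9 ft³ left
storage unit 5: place 38 ft³, 12 ft³ left
storage unit 6: place 35 ft³, 15 ft³ left
storage unit 7: place 34 ft³, 16 ft³ left
storage unit 8: place 32 ft³, 18 ft³ left
storage unit 9: place 24 ft³, 26 ft³ left
storage unit 9: place 24 ft³, 2 ft³ left
storage unit 10: place 24 ft³, 26 ft³ left
storage unit 10: place 23 ft³, 3 ft³ left
storage unit 7: place 16 ft³, 0 ft³ left
storage unit 6: place 14 ft³, 1 ft³ left
storage unit 8: place 13 ft³, 5 ft³ left
storage unit 5: place 12 ft³, 0 ft³ left
storage unit 3: place 5 ft³, 4 ft³ left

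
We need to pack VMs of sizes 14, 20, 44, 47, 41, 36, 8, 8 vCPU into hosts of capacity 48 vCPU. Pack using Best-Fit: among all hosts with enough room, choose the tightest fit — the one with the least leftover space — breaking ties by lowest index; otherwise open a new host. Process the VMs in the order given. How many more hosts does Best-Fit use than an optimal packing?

Best-Fit: [14,20,8] [44] [47] [41] [36,8] → 5 hosts.
Total size 218 vCPU; any packing needs at least ⌈218/48⌉ = 5 hosts.
So 5 is already optimal.

0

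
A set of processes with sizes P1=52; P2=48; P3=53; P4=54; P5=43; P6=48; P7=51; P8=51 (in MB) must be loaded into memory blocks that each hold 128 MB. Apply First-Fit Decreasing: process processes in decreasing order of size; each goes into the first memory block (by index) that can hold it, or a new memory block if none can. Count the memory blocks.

Sorted descending: 54, 53, 52, 51, 51, 48, 48, 43.
memory block 1: place 54 MB, 74 MB left
memory block 1: place 53 MB, 21 MB left
memory block 2: place 52 MB, 76 MB left
memory block 2: place 51 MB, 25 MB left
memory block 3: place 51 MB, 77 MB left
memory block 3: place 48 MB, 29 MB left
memory block 4: place 48 MB, 80 MB left
memory block 4: place 43 MB, 37 MB left

4 memory blocks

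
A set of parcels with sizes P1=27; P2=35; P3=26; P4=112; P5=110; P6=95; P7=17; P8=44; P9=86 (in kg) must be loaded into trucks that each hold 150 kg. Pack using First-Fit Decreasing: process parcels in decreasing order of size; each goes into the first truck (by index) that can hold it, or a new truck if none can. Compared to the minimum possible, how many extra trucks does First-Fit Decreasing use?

First-Fit Decreasing: [112,35] [110,27] [95,44] [86,26,17] → 4 trucks.
Total size 552 kg; any packing needs at least ⌈552/150⌉ = 4 trucks.
So 4 is already optimal.

0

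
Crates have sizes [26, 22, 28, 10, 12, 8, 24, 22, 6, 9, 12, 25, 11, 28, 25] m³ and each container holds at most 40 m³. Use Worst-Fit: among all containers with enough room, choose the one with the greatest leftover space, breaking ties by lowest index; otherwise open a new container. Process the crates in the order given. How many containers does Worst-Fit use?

container 1: place 26 m³, 14 m³ left
container 2: place 22 m³, 18 m³ left
container 3: place 28 m³, 12 m³ left
container 2: place 10 m³, 8 m³ left
container 1: place 12 m³, 2 m³ left
container 3: place 8 m³, 4 m³ left
container 4: place 24 m³, 16 m³ left
container 5: place 22 m³, 18 m³ left
container 5: place 6 m³, 12 m³ left
container 4: place 9 m³, 7 m³ left
container 5: place 12 m³, 0 m³ left
container 6: place 25 m³, 15 m³ left
container 6: place 11 m³, 4 m³ left
container 7: place 28 m³, 12 m³ left
container 8: place 25 m³, 15 m³ left

8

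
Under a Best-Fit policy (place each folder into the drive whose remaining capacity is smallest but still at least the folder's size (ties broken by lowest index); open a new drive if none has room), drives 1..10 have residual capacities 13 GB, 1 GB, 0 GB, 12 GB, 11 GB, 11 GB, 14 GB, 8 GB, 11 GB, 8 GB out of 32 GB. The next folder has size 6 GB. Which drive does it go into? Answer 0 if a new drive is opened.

8

Drives with room: drive 1 (13 GB), drive 4 (12 GB), drive 5 (11 GB), drive 6 (11 GB), drive 7 (14 GB), drive 8 (8 GB), drive 9 (11 GB), drive 10 (8 GB).
Tightest fit is drive 8 with 8 GB free.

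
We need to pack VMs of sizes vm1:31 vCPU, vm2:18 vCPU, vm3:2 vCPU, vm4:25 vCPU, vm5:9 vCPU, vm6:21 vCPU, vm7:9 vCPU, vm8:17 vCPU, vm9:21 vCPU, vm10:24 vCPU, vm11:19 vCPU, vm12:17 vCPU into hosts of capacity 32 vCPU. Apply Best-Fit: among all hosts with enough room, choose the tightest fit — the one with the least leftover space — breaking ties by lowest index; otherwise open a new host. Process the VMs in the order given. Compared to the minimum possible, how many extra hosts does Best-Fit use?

Best-Fit: [31] [18,2,9] [25] [21,9] [17] [21] [24] [19] [17] → 9 hosts.
9 VMs exceed 16 vCPU (half the capacity), and no two of those can share a host, so at least 9 hosts are needed.
So 9 is already optimal.

0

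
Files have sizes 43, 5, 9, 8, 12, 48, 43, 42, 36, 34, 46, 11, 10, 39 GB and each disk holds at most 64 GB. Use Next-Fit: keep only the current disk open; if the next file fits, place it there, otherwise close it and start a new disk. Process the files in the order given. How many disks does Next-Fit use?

9

43 GB → disk 1 (remaining 21 GB)
5 GB → disk 1 (remaining 16 GB)
9 GB → disk 1 (remaining 7 GB)
8 GB → disk 2 (remaining 56 GB)
12 GB → disk 2 (remaining 44 GB)
48 GB → disk 3 (remaining 16 GB)
43 GB → disk 4 (remaining 21 GB)
42 GB → disk 5 (remaining 22 GB)
36 GB → disk 6 (remaining 28 GB)
34 GB → disk 7 (remaining 30 GB)
46 GB → disk 8 (remaining 18 GB)
11 GB → disk 8 (remaining 7 GB)
10 GB → disk 9 (remaining 54 GB)
39 GB → disk 9 (remaining 15 GB)
Final disks: [43,5,9] [8,12] [48] [43] [42] [36] [34] [46,11] [10,39].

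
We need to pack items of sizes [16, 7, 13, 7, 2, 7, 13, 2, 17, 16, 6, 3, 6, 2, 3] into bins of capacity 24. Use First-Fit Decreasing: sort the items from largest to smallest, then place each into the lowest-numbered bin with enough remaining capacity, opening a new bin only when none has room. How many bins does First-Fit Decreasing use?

Sorted descending: 17, 16, 16, 13, 13, 7, 7, 7, 6, 6, 3, 3, 2, 2, 2.
bin 1: place 17, 7 left
bin 2: place 16, 8 left
bin 3: place 16, 8 left
bin 4: place 13, 11 left
bin 5: place 13, 11 left
bin 1: place 7, 0 left
bin 2: place 7, 1 left
bin 3: place 7, 1 left
bin 4: place 6, 5 left
bin 5: place 6, 5 left
bin 4: place 3, 2 left
bin 5: place 3, 2 left
bin 4: place 2, 0 left
bin 5: place 2, 0 left
bin 6: place 2, 22 left
Final bins: [17,7] [16,7] [16,7] [13,6,3,2] [13,6,3,2] [2].

6 bins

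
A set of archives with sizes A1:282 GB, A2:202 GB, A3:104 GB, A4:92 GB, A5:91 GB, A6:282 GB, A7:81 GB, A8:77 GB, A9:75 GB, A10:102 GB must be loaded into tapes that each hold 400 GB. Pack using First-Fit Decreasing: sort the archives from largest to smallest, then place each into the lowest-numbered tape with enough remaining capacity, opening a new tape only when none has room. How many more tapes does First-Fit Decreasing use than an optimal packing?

First-Fit Decreasing: [282,104] [282,102] [202,92,91] [81,77,75] → 4 tapes.
Total size 1388 GB; any packing needs at least ⌈1388/400⌉ = 4 tapes.
So 4 is already optimal.

0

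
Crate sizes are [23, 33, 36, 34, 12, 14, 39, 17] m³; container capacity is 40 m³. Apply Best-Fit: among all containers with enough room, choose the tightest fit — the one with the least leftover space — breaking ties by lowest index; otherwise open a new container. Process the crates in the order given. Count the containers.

6

Put 23 m³ in container 1; 17 m³ remain.
Put 33 m³ in container 2; 7 m³ remain.
Put 36 m³ in container 3; 4 m³ remain.
Put 34 m³ in container 4; 6 m³ remain.
Put 12 m³ in container 1; 5 m³ remain.
Put 14 m³ in container 5; 26 m³ remain.
Put 39 m³ in container 6; 1 m³ remain.
Put 17 m³ in container 5; 9 m³ remain.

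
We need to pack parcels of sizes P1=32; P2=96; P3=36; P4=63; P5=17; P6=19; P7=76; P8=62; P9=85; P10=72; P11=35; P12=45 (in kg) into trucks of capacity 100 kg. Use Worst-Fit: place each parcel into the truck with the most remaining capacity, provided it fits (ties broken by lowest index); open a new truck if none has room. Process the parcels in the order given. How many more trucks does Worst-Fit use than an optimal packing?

1

Worst-Fit: [32,36,19] [96] [63,17] [76] [62,35] [85] [72] [45] → 8 trucks.
Total size 638 kg; any packing needs at least ⌈638/100⌉ = 7 trucks.
An optimal packing achieves that bound: [96] [85] [76,19] [72,17] [63,36] [62,35] [45,32] → 7 trucks.
Excess: 8 − 7 = 1.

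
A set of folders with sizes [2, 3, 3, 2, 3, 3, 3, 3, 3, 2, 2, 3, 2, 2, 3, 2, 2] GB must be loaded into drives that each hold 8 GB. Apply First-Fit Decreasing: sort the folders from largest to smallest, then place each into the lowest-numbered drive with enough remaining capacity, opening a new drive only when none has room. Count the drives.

Sorted descending: 3, 3, 3, 3, 3, 3, 3, 3, 3, 2, 2, 2, 2, 2, 2, 2, 2.
drive 1: place 3 GB, 5 GB left
drive 1: place 3 GB, 2 GB left
drive 2: place 3 GB, 5 GB left
drive 2: place 3 GB, 2 GB left
drive 3: place 3 GB, 5 GB left
drive 3: place 3 GB, 2 GB left
drive 4: place 3 GB, 5 GB left
drive 4: place 3 GB, 2 GB left
drive 5: place 3 GB, 5 GB left
drive 1: place 2 GB, 0 GB left
drive 2: place 2 GB, 0 GB left
drive 3: place 2 GB, 0 GB left
drive 4: place 2 GB, 0 GB left
drive 5: place 2 GB, 3 GB left
drive 5: place 2 GB, 1 GB left
drive 6: place 2 GB, 6 GB left
drive 6: place 2 GB, 4 GB left

6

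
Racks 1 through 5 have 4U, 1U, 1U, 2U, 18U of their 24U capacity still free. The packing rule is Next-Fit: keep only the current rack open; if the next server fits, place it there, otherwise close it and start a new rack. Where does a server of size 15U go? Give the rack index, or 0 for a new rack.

5

Next-Fit only looks at rack 5, which has 18U free.
15U fits there.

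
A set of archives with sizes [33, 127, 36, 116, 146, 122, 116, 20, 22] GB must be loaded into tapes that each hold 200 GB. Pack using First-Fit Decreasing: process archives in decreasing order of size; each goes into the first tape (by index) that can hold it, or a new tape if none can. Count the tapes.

Sorted descending: 146, 127, 122, 116, 116, 36, 33, 22, 20.
146 GB → tape 1 (remaining 54 GB)
127 GB → tape 2 (remaining 73 GB)
122 GB → tape 3 (remaining 78 GB)
116 GB → tape 4 (remaining 84 GB)
116 GB → tape 5 (remaining 84 GB)
36 GB → tape 1 (remaining 18 GB)
33 GB → tape 2 (remaining 40 GB)
22 GB → tape 2 (remaining 18 GB)
20 GB → tape 3 (remaining 58 GB)
Final tapes: [146,36] [127,33,22] [122,20] [116] [116].

5 tapes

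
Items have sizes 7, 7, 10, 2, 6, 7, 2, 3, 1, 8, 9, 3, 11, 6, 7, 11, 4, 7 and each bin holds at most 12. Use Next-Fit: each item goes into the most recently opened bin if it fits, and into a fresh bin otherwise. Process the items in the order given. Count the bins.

12 bins

7 → bin 1 (remaining 5)
7 → bin 2 (remaining 5)
10 → bin 3 (remaining 2)
2 → bin 3 (remaining 0)
6 → bin 4 (remaining 6)
7 → bin 5 (remaining 5)
2 → bin 5 (remaining 3)
3 → bin 5 (remaining 0)
1 → bin 6 (remaining 11)
8 → bin 6 (remaining 3)
9 → bin 7 (remaining 3)
3 → bin 7 (remaining 0)
11 → bin 8 (remaining 1)
6 → bin 9 (remaining 6)
7 → bin 10 (remaining 5)
11 → bin 11 (remaining 1)
4 → bin 12 (remaining 8)
7 → bin 12 (remaining 1)
Final bins: [7] [7] [10,2] [6] [7,2,3] [1,8] [9,3] [11] [6] [7] [11] [4,7].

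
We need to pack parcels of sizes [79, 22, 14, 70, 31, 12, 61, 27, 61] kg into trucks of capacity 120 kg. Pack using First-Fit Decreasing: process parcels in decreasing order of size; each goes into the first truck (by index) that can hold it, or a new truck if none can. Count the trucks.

4 trucks

Sorted descending: 79, 70, 61, 61, 31, 27, 22, 14, 12.
truck 1: place 79 kg, 41 kg left
truck 2: place 70 kg, 50 kg left
truck 3: place 61 kg, 59 kg left
truck 4: place 61 kg, 59 kg left
truck 1: place 31 kg, 10 kg left
truck 2: place 27 kg, 23 kg left
truck 2: place 22 kg, 1 kg left
truck 3: place 14 kg, 45 kg left
truck 3: place 12 kg, 33 kg left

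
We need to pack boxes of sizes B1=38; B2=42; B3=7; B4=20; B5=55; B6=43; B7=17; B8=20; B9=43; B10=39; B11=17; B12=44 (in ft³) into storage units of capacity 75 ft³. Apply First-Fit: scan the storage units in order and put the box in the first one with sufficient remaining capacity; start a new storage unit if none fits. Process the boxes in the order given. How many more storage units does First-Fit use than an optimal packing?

First-Fit: [38,7,20] [42,17] [55,20] [43,17] [43] [39] [44] → 7 storage units.
7 boxes exceed 37.5 ft³ (half the capacity), and no two of those can share a storage unit, so at least 7 storage units are needed.
So 7 is already optimal.

0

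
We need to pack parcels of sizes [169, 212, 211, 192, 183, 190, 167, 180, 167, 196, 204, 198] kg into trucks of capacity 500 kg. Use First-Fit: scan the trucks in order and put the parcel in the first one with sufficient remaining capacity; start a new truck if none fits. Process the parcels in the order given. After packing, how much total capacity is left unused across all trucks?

731

Put 169 kg in truck 1; 331 kg remain.
Put 212 kg in truck 1; 119 kg remain.
Put 211 kg in truck 2; 289 kg remain.
Put 192 kg in truck 2; 97 kg remain.
Put 183 kg in truck 3; 317 kg remain.
Put 190 kg in truck 3; 127 kg remain.
Put 167 kg in truck 4; 333 kg remain.
Put 180 kg in truck 4; 153 kg remain.
Put 167 kg in truck 5; 333 kg remain.
Put 196 kg in truck 5; 137 kg remain.
Put 204 kg in truck 6; 296 kg remain.
Put 198 kg in truck 6; 98 kg remain.
6 trucks × 500 kg = 3000 kg; used 2269 kg; unused 731 kg.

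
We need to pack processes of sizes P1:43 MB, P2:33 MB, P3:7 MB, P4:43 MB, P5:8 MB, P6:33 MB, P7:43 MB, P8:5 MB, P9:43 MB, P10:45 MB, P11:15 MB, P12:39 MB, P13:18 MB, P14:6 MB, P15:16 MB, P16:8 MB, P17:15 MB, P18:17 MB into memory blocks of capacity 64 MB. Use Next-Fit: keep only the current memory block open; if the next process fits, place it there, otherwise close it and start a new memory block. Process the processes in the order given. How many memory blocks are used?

memory block 1: place P1 (43 MB), 21 MB left
memory block 2: place P2 (33 MB), 31 MB left
memory block 2: place P3 (7 MB), 24 MB left
memory block 3: place P4 (43 MB), 21 MB left
memory block 3: place P5 (8 MB), 13 MB left
memory block 4: place P6 (33 MB), 31 MB left
memory block 5: place P7 (43 MB), 21 MB left
memory block 5: place P8 (5 MB), 16 MB left
memory block 6: place P9 (43 MB), 21 MB left
memory block 7: place P10 (45 MB), 19 MB left
memory block 7: place P11 (15 MB), 4 MB left
memory block 8: place P12 (39 MB), 25 MB left
memory block 8: place P13 (18 MB), 7 MB left
memory block 8: place P14 (6 MB), 1 MB left
memory block 9: place P15 (16 MB), 48 MB left
memory block 9: place P16 (8 MB), 40 MB left
memory block 9: place P17 (15 MB), 25 MB left
memory block 9: place P18 (17 MB), 8 MB left
Final memory blocks: [43] [33,7] [43,8] [33] [43,5] [43] [45,15] [39,18,6] [16,8,15,17].

9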